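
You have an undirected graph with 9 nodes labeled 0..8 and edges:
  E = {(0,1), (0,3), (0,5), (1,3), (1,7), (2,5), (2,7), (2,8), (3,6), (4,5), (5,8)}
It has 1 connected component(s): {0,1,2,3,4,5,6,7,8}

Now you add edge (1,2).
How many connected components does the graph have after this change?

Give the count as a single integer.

Answer: 1

Derivation:
Initial component count: 1
Add (1,2): endpoints already in same component. Count unchanged: 1.
New component count: 1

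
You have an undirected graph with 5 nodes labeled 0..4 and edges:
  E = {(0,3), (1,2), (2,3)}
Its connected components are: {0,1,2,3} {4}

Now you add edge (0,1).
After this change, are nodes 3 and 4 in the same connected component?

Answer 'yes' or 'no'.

Initial components: {0,1,2,3} {4}
Adding edge (0,1): both already in same component {0,1,2,3}. No change.
New components: {0,1,2,3} {4}
Are 3 and 4 in the same component? no

Answer: no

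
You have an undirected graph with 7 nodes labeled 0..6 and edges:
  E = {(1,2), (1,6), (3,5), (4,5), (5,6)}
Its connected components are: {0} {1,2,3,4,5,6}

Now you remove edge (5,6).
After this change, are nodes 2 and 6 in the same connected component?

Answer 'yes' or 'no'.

Answer: yes

Derivation:
Initial components: {0} {1,2,3,4,5,6}
Removing edge (5,6): it was a bridge — component count 2 -> 3.
New components: {0} {1,2,6} {3,4,5}
Are 2 and 6 in the same component? yes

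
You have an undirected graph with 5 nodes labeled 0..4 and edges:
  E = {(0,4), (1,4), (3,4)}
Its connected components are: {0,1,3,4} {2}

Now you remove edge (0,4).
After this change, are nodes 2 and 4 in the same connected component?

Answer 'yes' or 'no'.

Answer: no

Derivation:
Initial components: {0,1,3,4} {2}
Removing edge (0,4): it was a bridge — component count 2 -> 3.
New components: {0} {1,3,4} {2}
Are 2 and 4 in the same component? no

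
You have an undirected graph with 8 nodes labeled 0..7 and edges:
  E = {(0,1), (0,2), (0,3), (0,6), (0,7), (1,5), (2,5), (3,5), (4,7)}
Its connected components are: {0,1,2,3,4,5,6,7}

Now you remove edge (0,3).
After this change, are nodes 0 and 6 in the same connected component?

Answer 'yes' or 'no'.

Answer: yes

Derivation:
Initial components: {0,1,2,3,4,5,6,7}
Removing edge (0,3): not a bridge — component count unchanged at 1.
New components: {0,1,2,3,4,5,6,7}
Are 0 and 6 in the same component? yes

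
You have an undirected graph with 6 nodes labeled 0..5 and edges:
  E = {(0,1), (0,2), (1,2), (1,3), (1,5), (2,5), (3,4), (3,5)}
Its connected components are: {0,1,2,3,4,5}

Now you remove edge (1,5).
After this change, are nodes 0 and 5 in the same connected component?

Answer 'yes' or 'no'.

Answer: yes

Derivation:
Initial components: {0,1,2,3,4,5}
Removing edge (1,5): not a bridge — component count unchanged at 1.
New components: {0,1,2,3,4,5}
Are 0 and 5 in the same component? yes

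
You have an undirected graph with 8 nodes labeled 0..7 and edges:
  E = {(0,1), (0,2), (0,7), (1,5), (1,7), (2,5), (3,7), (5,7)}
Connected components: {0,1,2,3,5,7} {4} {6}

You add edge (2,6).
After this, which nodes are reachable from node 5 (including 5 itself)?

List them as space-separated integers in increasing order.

Answer: 0 1 2 3 5 6 7

Derivation:
Before: nodes reachable from 5: {0,1,2,3,5,7}
Adding (2,6): merges 5's component with another. Reachability grows.
After: nodes reachable from 5: {0,1,2,3,5,6,7}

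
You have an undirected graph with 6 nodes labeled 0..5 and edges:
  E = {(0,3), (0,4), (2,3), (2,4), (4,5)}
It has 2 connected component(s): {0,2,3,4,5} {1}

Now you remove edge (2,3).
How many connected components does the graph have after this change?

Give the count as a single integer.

Answer: 2

Derivation:
Initial component count: 2
Remove (2,3): not a bridge. Count unchanged: 2.
  After removal, components: {0,2,3,4,5} {1}
New component count: 2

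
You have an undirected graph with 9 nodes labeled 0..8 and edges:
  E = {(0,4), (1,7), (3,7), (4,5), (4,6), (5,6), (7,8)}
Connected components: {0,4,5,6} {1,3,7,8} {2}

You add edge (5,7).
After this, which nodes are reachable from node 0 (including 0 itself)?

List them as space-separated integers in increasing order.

Answer: 0 1 3 4 5 6 7 8

Derivation:
Before: nodes reachable from 0: {0,4,5,6}
Adding (5,7): merges 0's component with another. Reachability grows.
After: nodes reachable from 0: {0,1,3,4,5,6,7,8}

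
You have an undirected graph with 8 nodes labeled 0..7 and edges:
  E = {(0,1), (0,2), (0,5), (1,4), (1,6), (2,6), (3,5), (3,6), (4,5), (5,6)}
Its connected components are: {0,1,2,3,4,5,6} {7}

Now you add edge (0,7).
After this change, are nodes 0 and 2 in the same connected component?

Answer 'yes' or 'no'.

Initial components: {0,1,2,3,4,5,6} {7}
Adding edge (0,7): merges {0,1,2,3,4,5,6} and {7}.
New components: {0,1,2,3,4,5,6,7}
Are 0 and 2 in the same component? yes

Answer: yes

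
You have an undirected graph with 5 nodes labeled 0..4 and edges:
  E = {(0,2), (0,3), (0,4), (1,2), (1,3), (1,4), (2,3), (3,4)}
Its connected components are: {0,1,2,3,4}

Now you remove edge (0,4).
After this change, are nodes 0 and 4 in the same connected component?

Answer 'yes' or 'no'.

Answer: yes

Derivation:
Initial components: {0,1,2,3,4}
Removing edge (0,4): not a bridge — component count unchanged at 1.
New components: {0,1,2,3,4}
Are 0 and 4 in the same component? yes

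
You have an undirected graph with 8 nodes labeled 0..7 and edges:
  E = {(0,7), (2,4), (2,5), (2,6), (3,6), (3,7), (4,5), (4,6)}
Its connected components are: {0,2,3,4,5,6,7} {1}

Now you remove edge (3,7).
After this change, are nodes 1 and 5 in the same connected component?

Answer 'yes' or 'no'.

Initial components: {0,2,3,4,5,6,7} {1}
Removing edge (3,7): it was a bridge — component count 2 -> 3.
New components: {0,7} {1} {2,3,4,5,6}
Are 1 and 5 in the same component? no

Answer: no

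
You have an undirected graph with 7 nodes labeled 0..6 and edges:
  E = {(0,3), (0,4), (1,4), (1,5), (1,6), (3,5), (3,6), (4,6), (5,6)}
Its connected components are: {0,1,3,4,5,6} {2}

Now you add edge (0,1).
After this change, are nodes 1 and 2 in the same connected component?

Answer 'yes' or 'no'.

Answer: no

Derivation:
Initial components: {0,1,3,4,5,6} {2}
Adding edge (0,1): both already in same component {0,1,3,4,5,6}. No change.
New components: {0,1,3,4,5,6} {2}
Are 1 and 2 in the same component? no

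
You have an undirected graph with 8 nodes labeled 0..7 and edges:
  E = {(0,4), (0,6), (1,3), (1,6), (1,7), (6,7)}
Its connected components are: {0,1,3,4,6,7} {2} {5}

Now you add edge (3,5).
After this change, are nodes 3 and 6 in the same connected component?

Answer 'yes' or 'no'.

Initial components: {0,1,3,4,6,7} {2} {5}
Adding edge (3,5): merges {0,1,3,4,6,7} and {5}.
New components: {0,1,3,4,5,6,7} {2}
Are 3 and 6 in the same component? yes

Answer: yes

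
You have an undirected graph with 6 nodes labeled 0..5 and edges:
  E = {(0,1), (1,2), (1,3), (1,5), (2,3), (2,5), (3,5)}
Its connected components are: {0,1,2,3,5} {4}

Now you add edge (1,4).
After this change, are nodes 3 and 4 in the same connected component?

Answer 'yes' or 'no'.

Initial components: {0,1,2,3,5} {4}
Adding edge (1,4): merges {0,1,2,3,5} and {4}.
New components: {0,1,2,3,4,5}
Are 3 and 4 in the same component? yes

Answer: yes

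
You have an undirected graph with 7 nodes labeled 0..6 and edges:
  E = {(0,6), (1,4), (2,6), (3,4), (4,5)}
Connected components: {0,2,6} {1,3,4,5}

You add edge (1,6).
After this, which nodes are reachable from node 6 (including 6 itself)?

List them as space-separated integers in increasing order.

Answer: 0 1 2 3 4 5 6

Derivation:
Before: nodes reachable from 6: {0,2,6}
Adding (1,6): merges 6's component with another. Reachability grows.
After: nodes reachable from 6: {0,1,2,3,4,5,6}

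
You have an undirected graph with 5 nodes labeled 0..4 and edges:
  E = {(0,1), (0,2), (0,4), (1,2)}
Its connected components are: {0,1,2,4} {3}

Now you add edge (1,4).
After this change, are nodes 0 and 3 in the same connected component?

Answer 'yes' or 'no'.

Answer: no

Derivation:
Initial components: {0,1,2,4} {3}
Adding edge (1,4): both already in same component {0,1,2,4}. No change.
New components: {0,1,2,4} {3}
Are 0 and 3 in the same component? no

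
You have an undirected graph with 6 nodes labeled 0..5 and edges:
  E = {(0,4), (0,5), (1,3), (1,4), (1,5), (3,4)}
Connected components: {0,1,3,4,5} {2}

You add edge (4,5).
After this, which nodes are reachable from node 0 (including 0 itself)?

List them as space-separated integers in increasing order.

Before: nodes reachable from 0: {0,1,3,4,5}
Adding (4,5): both endpoints already in same component. Reachability from 0 unchanged.
After: nodes reachable from 0: {0,1,3,4,5}

Answer: 0 1 3 4 5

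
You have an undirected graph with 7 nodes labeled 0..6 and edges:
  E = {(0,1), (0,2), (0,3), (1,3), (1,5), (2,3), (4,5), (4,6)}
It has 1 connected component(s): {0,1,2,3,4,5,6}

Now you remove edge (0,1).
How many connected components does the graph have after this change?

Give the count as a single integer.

Initial component count: 1
Remove (0,1): not a bridge. Count unchanged: 1.
  After removal, components: {0,1,2,3,4,5,6}
New component count: 1

Answer: 1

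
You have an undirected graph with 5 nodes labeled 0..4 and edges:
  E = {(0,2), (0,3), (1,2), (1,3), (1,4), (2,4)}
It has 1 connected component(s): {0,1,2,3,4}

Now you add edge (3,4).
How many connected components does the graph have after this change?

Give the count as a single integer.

Initial component count: 1
Add (3,4): endpoints already in same component. Count unchanged: 1.
New component count: 1

Answer: 1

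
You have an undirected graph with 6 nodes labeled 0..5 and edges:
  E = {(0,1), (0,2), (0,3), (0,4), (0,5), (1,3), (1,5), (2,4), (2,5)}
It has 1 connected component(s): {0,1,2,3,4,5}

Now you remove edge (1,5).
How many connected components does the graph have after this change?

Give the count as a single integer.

Initial component count: 1
Remove (1,5): not a bridge. Count unchanged: 1.
  After removal, components: {0,1,2,3,4,5}
New component count: 1

Answer: 1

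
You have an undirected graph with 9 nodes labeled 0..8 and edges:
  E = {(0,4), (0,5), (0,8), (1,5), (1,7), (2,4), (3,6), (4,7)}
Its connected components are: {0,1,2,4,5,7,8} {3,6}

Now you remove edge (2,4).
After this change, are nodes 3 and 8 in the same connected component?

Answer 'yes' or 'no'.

Answer: no

Derivation:
Initial components: {0,1,2,4,5,7,8} {3,6}
Removing edge (2,4): it was a bridge — component count 2 -> 3.
New components: {0,1,4,5,7,8} {2} {3,6}
Are 3 and 8 in the same component? no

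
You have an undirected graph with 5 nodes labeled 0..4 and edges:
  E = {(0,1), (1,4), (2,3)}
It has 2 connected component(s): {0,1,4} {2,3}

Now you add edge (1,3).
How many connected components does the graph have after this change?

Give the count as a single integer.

Initial component count: 2
Add (1,3): merges two components. Count decreases: 2 -> 1.
New component count: 1

Answer: 1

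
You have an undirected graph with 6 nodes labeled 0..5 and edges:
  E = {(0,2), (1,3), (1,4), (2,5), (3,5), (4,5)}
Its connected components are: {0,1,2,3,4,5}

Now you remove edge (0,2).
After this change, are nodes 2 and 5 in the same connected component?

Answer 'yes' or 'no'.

Answer: yes

Derivation:
Initial components: {0,1,2,3,4,5}
Removing edge (0,2): it was a bridge — component count 1 -> 2.
New components: {0} {1,2,3,4,5}
Are 2 and 5 in the same component? yes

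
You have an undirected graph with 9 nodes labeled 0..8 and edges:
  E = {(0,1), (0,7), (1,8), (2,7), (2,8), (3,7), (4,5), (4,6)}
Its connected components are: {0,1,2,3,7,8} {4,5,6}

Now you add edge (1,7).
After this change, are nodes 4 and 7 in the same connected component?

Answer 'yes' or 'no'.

Initial components: {0,1,2,3,7,8} {4,5,6}
Adding edge (1,7): both already in same component {0,1,2,3,7,8}. No change.
New components: {0,1,2,3,7,8} {4,5,6}
Are 4 and 7 in the same component? no

Answer: no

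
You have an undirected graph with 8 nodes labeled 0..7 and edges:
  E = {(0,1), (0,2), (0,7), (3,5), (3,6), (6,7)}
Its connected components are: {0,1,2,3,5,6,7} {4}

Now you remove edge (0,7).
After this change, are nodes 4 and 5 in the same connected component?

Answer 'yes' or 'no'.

Answer: no

Derivation:
Initial components: {0,1,2,3,5,6,7} {4}
Removing edge (0,7): it was a bridge — component count 2 -> 3.
New components: {0,1,2} {3,5,6,7} {4}
Are 4 and 5 in the same component? no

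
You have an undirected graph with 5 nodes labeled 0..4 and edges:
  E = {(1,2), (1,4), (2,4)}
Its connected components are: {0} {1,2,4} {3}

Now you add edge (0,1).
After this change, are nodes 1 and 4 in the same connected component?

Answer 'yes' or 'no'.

Initial components: {0} {1,2,4} {3}
Adding edge (0,1): merges {0} and {1,2,4}.
New components: {0,1,2,4} {3}
Are 1 and 4 in the same component? yes

Answer: yes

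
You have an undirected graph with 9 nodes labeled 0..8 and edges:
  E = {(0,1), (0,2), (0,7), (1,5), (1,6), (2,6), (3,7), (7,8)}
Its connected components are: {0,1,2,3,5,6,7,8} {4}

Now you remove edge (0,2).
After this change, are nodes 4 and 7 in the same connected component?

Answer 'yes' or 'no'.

Initial components: {0,1,2,3,5,6,7,8} {4}
Removing edge (0,2): not a bridge — component count unchanged at 2.
New components: {0,1,2,3,5,6,7,8} {4}
Are 4 and 7 in the same component? no

Answer: no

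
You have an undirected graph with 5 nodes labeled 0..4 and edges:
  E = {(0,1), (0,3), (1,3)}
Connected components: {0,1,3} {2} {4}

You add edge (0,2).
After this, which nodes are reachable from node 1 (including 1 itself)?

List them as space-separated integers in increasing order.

Before: nodes reachable from 1: {0,1,3}
Adding (0,2): merges 1's component with another. Reachability grows.
After: nodes reachable from 1: {0,1,2,3}

Answer: 0 1 2 3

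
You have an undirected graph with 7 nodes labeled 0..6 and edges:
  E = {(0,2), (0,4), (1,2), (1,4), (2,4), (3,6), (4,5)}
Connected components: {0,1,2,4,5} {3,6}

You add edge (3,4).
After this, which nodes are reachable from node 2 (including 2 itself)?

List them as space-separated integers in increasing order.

Answer: 0 1 2 3 4 5 6

Derivation:
Before: nodes reachable from 2: {0,1,2,4,5}
Adding (3,4): merges 2's component with another. Reachability grows.
After: nodes reachable from 2: {0,1,2,3,4,5,6}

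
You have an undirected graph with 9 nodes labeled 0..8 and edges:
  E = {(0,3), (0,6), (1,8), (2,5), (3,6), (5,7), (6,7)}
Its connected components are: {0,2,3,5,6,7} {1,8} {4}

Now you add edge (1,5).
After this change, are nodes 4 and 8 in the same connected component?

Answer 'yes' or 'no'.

Initial components: {0,2,3,5,6,7} {1,8} {4}
Adding edge (1,5): merges {1,8} and {0,2,3,5,6,7}.
New components: {0,1,2,3,5,6,7,8} {4}
Are 4 and 8 in the same component? no

Answer: no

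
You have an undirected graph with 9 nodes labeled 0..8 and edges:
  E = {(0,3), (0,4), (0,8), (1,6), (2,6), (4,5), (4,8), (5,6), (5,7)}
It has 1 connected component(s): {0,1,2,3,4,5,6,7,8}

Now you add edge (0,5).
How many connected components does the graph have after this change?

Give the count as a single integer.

Answer: 1

Derivation:
Initial component count: 1
Add (0,5): endpoints already in same component. Count unchanged: 1.
New component count: 1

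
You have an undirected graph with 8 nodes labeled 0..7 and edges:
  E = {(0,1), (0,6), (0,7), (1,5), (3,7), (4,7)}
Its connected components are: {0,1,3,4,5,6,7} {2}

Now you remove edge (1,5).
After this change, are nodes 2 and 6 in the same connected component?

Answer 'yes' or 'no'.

Initial components: {0,1,3,4,5,6,7} {2}
Removing edge (1,5): it was a bridge — component count 2 -> 3.
New components: {0,1,3,4,6,7} {2} {5}
Are 2 and 6 in the same component? no

Answer: no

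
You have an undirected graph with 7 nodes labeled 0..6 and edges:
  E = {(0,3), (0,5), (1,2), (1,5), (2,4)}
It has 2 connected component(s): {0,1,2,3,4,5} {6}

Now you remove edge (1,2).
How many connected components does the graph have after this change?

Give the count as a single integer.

Answer: 3

Derivation:
Initial component count: 2
Remove (1,2): it was a bridge. Count increases: 2 -> 3.
  After removal, components: {0,1,3,5} {2,4} {6}
New component count: 3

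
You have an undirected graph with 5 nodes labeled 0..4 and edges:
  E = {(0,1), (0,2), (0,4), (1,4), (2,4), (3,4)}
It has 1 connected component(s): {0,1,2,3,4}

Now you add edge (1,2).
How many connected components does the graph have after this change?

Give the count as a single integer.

Initial component count: 1
Add (1,2): endpoints already in same component. Count unchanged: 1.
New component count: 1

Answer: 1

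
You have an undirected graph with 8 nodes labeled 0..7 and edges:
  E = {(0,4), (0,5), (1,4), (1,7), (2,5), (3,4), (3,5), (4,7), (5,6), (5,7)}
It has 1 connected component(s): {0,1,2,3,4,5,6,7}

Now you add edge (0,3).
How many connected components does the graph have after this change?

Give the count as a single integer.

Initial component count: 1
Add (0,3): endpoints already in same component. Count unchanged: 1.
New component count: 1

Answer: 1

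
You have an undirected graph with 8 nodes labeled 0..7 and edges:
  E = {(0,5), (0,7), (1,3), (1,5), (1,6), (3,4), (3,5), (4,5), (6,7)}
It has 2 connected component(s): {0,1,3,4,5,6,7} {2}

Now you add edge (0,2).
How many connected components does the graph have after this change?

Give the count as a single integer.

Answer: 1

Derivation:
Initial component count: 2
Add (0,2): merges two components. Count decreases: 2 -> 1.
New component count: 1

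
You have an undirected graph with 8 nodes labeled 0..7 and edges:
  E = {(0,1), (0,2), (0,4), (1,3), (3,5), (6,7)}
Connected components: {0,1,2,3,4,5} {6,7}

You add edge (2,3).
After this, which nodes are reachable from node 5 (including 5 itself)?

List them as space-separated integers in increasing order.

Answer: 0 1 2 3 4 5

Derivation:
Before: nodes reachable from 5: {0,1,2,3,4,5}
Adding (2,3): both endpoints already in same component. Reachability from 5 unchanged.
After: nodes reachable from 5: {0,1,2,3,4,5}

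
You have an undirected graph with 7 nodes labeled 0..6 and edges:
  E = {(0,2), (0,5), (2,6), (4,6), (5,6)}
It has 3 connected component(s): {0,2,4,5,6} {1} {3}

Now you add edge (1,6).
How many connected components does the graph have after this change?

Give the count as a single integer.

Answer: 2

Derivation:
Initial component count: 3
Add (1,6): merges two components. Count decreases: 3 -> 2.
New component count: 2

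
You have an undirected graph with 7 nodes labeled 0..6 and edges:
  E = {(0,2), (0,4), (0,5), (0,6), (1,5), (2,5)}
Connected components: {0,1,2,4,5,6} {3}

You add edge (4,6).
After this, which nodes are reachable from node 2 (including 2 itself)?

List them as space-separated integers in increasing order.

Answer: 0 1 2 4 5 6

Derivation:
Before: nodes reachable from 2: {0,1,2,4,5,6}
Adding (4,6): both endpoints already in same component. Reachability from 2 unchanged.
After: nodes reachable from 2: {0,1,2,4,5,6}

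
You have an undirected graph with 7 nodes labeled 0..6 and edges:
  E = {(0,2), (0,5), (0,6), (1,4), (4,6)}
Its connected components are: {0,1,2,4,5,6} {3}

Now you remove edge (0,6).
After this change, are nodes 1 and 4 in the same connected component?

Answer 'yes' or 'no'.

Answer: yes

Derivation:
Initial components: {0,1,2,4,5,6} {3}
Removing edge (0,6): it was a bridge — component count 2 -> 3.
New components: {0,2,5} {1,4,6} {3}
Are 1 and 4 in the same component? yes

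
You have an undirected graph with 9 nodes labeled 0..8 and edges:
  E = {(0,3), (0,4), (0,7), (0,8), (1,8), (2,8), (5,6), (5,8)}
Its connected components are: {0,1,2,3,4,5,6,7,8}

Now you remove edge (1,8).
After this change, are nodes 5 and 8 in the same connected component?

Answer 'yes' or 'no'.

Answer: yes

Derivation:
Initial components: {0,1,2,3,4,5,6,7,8}
Removing edge (1,8): it was a bridge — component count 1 -> 2.
New components: {0,2,3,4,5,6,7,8} {1}
Are 5 and 8 in the same component? yes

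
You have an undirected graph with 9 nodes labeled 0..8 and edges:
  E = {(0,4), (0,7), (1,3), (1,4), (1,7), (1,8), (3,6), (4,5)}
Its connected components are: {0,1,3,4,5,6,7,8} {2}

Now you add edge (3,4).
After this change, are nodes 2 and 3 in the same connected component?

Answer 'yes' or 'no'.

Answer: no

Derivation:
Initial components: {0,1,3,4,5,6,7,8} {2}
Adding edge (3,4): both already in same component {0,1,3,4,5,6,7,8}. No change.
New components: {0,1,3,4,5,6,7,8} {2}
Are 2 and 3 in the same component? no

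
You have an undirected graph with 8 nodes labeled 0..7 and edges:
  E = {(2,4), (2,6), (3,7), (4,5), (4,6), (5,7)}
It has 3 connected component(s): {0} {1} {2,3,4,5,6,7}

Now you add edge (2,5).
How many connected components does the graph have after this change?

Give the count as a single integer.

Initial component count: 3
Add (2,5): endpoints already in same component. Count unchanged: 3.
New component count: 3

Answer: 3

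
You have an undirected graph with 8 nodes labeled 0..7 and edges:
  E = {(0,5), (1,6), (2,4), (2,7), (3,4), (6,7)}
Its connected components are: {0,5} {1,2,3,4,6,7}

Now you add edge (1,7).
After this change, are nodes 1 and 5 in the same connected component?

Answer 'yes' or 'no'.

Answer: no

Derivation:
Initial components: {0,5} {1,2,3,4,6,7}
Adding edge (1,7): both already in same component {1,2,3,4,6,7}. No change.
New components: {0,5} {1,2,3,4,6,7}
Are 1 and 5 in the same component? no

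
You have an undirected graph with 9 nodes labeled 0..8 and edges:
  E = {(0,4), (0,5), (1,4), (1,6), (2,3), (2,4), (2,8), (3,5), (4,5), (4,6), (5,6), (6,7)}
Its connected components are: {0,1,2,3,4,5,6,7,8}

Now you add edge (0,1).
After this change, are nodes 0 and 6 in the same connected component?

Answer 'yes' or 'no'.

Answer: yes

Derivation:
Initial components: {0,1,2,3,4,5,6,7,8}
Adding edge (0,1): both already in same component {0,1,2,3,4,5,6,7,8}. No change.
New components: {0,1,2,3,4,5,6,7,8}
Are 0 and 6 in the same component? yes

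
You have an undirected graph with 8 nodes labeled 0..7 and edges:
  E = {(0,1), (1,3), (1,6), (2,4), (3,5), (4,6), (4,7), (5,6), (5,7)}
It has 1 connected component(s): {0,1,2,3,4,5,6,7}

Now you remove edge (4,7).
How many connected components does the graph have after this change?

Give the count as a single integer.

Answer: 1

Derivation:
Initial component count: 1
Remove (4,7): not a bridge. Count unchanged: 1.
  After removal, components: {0,1,2,3,4,5,6,7}
New component count: 1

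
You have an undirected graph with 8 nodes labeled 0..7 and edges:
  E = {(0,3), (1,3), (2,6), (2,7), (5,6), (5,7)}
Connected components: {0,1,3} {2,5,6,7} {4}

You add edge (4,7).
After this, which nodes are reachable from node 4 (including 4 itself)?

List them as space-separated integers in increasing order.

Before: nodes reachable from 4: {4}
Adding (4,7): merges 4's component with another. Reachability grows.
After: nodes reachable from 4: {2,4,5,6,7}

Answer: 2 4 5 6 7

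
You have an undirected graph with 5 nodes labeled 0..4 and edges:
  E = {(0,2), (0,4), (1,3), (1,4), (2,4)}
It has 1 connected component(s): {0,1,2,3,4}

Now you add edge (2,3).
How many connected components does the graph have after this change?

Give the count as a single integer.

Answer: 1

Derivation:
Initial component count: 1
Add (2,3): endpoints already in same component. Count unchanged: 1.
New component count: 1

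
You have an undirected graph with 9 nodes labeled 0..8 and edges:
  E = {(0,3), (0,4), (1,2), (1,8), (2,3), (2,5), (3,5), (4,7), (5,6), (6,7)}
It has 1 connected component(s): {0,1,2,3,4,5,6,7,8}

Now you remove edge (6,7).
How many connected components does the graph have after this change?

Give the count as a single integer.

Answer: 1

Derivation:
Initial component count: 1
Remove (6,7): not a bridge. Count unchanged: 1.
  After removal, components: {0,1,2,3,4,5,6,7,8}
New component count: 1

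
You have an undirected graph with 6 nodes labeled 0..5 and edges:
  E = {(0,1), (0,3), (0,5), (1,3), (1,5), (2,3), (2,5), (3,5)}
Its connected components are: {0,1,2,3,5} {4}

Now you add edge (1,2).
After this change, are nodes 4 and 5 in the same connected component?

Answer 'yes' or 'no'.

Initial components: {0,1,2,3,5} {4}
Adding edge (1,2): both already in same component {0,1,2,3,5}. No change.
New components: {0,1,2,3,5} {4}
Are 4 and 5 in the same component? no

Answer: no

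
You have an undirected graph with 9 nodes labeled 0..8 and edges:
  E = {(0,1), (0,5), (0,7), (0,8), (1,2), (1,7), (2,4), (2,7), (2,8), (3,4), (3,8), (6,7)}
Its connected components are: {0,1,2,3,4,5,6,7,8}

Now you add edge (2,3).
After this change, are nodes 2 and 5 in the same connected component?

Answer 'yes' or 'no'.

Answer: yes

Derivation:
Initial components: {0,1,2,3,4,5,6,7,8}
Adding edge (2,3): both already in same component {0,1,2,3,4,5,6,7,8}. No change.
New components: {0,1,2,3,4,5,6,7,8}
Are 2 and 5 in the same component? yes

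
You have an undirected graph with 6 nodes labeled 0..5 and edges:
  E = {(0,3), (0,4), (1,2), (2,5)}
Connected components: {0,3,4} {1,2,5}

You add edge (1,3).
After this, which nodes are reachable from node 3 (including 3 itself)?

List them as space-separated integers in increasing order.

Before: nodes reachable from 3: {0,3,4}
Adding (1,3): merges 3's component with another. Reachability grows.
After: nodes reachable from 3: {0,1,2,3,4,5}

Answer: 0 1 2 3 4 5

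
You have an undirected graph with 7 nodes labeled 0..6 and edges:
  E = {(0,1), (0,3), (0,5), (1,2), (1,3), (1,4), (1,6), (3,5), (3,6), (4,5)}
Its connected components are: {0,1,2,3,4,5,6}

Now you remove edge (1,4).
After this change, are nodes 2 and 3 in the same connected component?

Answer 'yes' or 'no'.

Answer: yes

Derivation:
Initial components: {0,1,2,3,4,5,6}
Removing edge (1,4): not a bridge — component count unchanged at 1.
New components: {0,1,2,3,4,5,6}
Are 2 and 3 in the same component? yes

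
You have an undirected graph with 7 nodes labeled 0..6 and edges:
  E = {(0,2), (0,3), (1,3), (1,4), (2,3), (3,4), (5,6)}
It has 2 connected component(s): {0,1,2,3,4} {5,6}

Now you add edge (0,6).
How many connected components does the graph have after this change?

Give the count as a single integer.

Initial component count: 2
Add (0,6): merges two components. Count decreases: 2 -> 1.
New component count: 1

Answer: 1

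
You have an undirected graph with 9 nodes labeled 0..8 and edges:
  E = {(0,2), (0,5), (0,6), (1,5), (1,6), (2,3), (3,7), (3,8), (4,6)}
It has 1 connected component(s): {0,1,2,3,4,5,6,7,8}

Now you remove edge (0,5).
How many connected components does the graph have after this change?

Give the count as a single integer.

Initial component count: 1
Remove (0,5): not a bridge. Count unchanged: 1.
  After removal, components: {0,1,2,3,4,5,6,7,8}
New component count: 1

Answer: 1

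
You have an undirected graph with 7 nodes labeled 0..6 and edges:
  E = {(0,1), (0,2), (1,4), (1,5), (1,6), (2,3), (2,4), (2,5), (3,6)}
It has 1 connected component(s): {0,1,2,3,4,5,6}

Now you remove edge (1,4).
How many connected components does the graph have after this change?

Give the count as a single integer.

Answer: 1

Derivation:
Initial component count: 1
Remove (1,4): not a bridge. Count unchanged: 1.
  After removal, components: {0,1,2,3,4,5,6}
New component count: 1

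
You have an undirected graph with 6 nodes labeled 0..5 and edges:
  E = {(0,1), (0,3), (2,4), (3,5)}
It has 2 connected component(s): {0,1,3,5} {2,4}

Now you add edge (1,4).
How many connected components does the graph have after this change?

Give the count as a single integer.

Answer: 1

Derivation:
Initial component count: 2
Add (1,4): merges two components. Count decreases: 2 -> 1.
New component count: 1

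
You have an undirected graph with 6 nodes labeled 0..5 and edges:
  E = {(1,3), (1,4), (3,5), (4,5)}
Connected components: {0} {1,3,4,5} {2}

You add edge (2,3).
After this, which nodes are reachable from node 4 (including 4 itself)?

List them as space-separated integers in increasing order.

Before: nodes reachable from 4: {1,3,4,5}
Adding (2,3): merges 4's component with another. Reachability grows.
After: nodes reachable from 4: {1,2,3,4,5}

Answer: 1 2 3 4 5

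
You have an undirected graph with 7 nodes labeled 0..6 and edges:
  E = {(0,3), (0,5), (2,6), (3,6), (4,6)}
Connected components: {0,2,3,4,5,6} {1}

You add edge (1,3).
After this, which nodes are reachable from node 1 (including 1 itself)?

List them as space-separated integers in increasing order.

Before: nodes reachable from 1: {1}
Adding (1,3): merges 1's component with another. Reachability grows.
After: nodes reachable from 1: {0,1,2,3,4,5,6}

Answer: 0 1 2 3 4 5 6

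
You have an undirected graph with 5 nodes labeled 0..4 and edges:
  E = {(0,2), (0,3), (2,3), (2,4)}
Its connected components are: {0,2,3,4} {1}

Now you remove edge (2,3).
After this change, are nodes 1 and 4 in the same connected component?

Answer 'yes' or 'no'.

Answer: no

Derivation:
Initial components: {0,2,3,4} {1}
Removing edge (2,3): not a bridge — component count unchanged at 2.
New components: {0,2,3,4} {1}
Are 1 and 4 in the same component? no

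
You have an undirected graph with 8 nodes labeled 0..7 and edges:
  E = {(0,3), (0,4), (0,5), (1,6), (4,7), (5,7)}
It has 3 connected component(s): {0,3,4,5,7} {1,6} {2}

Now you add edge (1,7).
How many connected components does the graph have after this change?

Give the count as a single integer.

Initial component count: 3
Add (1,7): merges two components. Count decreases: 3 -> 2.
New component count: 2

Answer: 2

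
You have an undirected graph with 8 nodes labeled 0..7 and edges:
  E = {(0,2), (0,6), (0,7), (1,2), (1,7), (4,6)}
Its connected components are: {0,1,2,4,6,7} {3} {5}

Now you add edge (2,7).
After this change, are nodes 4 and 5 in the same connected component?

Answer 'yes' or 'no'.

Answer: no

Derivation:
Initial components: {0,1,2,4,6,7} {3} {5}
Adding edge (2,7): both already in same component {0,1,2,4,6,7}. No change.
New components: {0,1,2,4,6,7} {3} {5}
Are 4 and 5 in the same component? no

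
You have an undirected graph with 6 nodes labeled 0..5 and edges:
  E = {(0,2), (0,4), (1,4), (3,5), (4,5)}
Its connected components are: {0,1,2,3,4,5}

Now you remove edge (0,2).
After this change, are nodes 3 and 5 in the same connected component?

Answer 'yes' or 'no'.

Answer: yes

Derivation:
Initial components: {0,1,2,3,4,5}
Removing edge (0,2): it was a bridge — component count 1 -> 2.
New components: {0,1,3,4,5} {2}
Are 3 and 5 in the same component? yes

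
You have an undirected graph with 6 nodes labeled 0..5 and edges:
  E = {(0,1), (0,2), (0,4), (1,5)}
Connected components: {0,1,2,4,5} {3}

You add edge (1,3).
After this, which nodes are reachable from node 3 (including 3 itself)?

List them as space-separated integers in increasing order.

Before: nodes reachable from 3: {3}
Adding (1,3): merges 3's component with another. Reachability grows.
After: nodes reachable from 3: {0,1,2,3,4,5}

Answer: 0 1 2 3 4 5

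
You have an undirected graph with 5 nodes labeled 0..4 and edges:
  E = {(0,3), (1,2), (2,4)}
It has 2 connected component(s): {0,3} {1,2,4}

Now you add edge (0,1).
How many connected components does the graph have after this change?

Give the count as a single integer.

Initial component count: 2
Add (0,1): merges two components. Count decreases: 2 -> 1.
New component count: 1

Answer: 1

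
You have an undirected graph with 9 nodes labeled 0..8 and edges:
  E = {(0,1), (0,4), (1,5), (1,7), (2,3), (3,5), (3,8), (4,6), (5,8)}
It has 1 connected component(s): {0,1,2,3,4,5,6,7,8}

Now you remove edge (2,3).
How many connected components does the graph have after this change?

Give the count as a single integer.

Answer: 2

Derivation:
Initial component count: 1
Remove (2,3): it was a bridge. Count increases: 1 -> 2.
  After removal, components: {0,1,3,4,5,6,7,8} {2}
New component count: 2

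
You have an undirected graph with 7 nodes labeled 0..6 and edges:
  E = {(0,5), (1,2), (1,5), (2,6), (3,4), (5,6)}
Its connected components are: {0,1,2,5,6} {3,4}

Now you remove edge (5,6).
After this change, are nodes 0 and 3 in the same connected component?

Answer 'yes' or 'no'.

Initial components: {0,1,2,5,6} {3,4}
Removing edge (5,6): not a bridge — component count unchanged at 2.
New components: {0,1,2,5,6} {3,4}
Are 0 and 3 in the same component? no

Answer: no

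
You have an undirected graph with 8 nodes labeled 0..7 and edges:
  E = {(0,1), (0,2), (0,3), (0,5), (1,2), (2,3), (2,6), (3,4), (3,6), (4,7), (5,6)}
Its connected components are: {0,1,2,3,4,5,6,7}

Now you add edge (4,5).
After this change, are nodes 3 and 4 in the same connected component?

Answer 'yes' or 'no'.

Initial components: {0,1,2,3,4,5,6,7}
Adding edge (4,5): both already in same component {0,1,2,3,4,5,6,7}. No change.
New components: {0,1,2,3,4,5,6,7}
Are 3 and 4 in the same component? yes

Answer: yes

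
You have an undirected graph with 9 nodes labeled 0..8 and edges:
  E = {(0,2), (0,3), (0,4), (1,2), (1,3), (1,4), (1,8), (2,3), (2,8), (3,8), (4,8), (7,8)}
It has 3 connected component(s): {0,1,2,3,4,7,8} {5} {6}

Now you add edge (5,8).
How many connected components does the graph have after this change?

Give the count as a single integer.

Answer: 2

Derivation:
Initial component count: 3
Add (5,8): merges two components. Count decreases: 3 -> 2.
New component count: 2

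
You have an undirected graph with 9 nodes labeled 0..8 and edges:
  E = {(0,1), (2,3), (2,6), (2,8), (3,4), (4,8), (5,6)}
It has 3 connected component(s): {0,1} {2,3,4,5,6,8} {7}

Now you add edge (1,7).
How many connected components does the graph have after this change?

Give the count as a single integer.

Initial component count: 3
Add (1,7): merges two components. Count decreases: 3 -> 2.
New component count: 2

Answer: 2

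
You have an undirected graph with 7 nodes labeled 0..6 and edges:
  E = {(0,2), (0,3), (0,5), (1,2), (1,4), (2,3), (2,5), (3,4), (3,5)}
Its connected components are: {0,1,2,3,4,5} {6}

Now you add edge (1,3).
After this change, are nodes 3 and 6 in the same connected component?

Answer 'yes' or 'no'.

Initial components: {0,1,2,3,4,5} {6}
Adding edge (1,3): both already in same component {0,1,2,3,4,5}. No change.
New components: {0,1,2,3,4,5} {6}
Are 3 and 6 in the same component? no

Answer: no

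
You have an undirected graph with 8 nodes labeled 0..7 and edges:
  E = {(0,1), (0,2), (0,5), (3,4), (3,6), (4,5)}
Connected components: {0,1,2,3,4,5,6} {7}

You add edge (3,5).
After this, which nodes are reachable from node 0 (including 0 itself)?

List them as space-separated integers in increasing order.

Answer: 0 1 2 3 4 5 6

Derivation:
Before: nodes reachable from 0: {0,1,2,3,4,5,6}
Adding (3,5): both endpoints already in same component. Reachability from 0 unchanged.
After: nodes reachable from 0: {0,1,2,3,4,5,6}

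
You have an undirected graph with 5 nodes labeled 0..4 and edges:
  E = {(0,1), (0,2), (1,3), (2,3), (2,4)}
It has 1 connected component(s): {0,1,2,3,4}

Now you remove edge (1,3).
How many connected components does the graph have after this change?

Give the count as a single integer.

Initial component count: 1
Remove (1,3): not a bridge. Count unchanged: 1.
  After removal, components: {0,1,2,3,4}
New component count: 1

Answer: 1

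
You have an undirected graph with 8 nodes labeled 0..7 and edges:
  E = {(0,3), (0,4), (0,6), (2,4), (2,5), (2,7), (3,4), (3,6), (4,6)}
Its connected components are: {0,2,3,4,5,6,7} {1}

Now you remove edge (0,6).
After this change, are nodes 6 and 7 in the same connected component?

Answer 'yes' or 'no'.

Initial components: {0,2,3,4,5,6,7} {1}
Removing edge (0,6): not a bridge — component count unchanged at 2.
New components: {0,2,3,4,5,6,7} {1}
Are 6 and 7 in the same component? yes

Answer: yes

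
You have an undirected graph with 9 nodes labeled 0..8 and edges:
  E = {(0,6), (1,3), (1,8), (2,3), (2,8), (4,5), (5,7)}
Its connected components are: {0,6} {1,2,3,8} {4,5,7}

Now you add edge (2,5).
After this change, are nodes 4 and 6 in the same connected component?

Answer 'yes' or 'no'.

Answer: no

Derivation:
Initial components: {0,6} {1,2,3,8} {4,5,7}
Adding edge (2,5): merges {1,2,3,8} and {4,5,7}.
New components: {0,6} {1,2,3,4,5,7,8}
Are 4 and 6 in the same component? no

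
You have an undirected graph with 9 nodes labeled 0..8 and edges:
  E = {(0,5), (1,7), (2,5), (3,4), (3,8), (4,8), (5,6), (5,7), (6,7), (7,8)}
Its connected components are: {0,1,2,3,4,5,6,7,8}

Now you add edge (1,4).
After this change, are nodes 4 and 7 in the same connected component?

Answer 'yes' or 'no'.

Initial components: {0,1,2,3,4,5,6,7,8}
Adding edge (1,4): both already in same component {0,1,2,3,4,5,6,7,8}. No change.
New components: {0,1,2,3,4,5,6,7,8}
Are 4 and 7 in the same component? yes

Answer: yes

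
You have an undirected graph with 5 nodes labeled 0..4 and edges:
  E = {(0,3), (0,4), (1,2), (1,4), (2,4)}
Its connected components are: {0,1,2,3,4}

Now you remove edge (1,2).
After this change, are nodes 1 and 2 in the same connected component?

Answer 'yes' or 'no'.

Answer: yes

Derivation:
Initial components: {0,1,2,3,4}
Removing edge (1,2): not a bridge — component count unchanged at 1.
New components: {0,1,2,3,4}
Are 1 and 2 in the same component? yes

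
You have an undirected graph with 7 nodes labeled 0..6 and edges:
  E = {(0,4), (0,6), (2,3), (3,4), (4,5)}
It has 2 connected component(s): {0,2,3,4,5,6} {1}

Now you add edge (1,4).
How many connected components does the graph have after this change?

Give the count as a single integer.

Initial component count: 2
Add (1,4): merges two components. Count decreases: 2 -> 1.
New component count: 1

Answer: 1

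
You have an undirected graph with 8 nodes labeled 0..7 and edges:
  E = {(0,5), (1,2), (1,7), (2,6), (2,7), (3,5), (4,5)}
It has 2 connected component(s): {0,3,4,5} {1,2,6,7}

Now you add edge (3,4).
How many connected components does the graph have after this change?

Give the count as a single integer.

Answer: 2

Derivation:
Initial component count: 2
Add (3,4): endpoints already in same component. Count unchanged: 2.
New component count: 2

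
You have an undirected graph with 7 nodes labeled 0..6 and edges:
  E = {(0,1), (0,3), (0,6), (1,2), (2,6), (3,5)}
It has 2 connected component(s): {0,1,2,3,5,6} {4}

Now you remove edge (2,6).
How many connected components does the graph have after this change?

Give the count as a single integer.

Initial component count: 2
Remove (2,6): not a bridge. Count unchanged: 2.
  After removal, components: {0,1,2,3,5,6} {4}
New component count: 2

Answer: 2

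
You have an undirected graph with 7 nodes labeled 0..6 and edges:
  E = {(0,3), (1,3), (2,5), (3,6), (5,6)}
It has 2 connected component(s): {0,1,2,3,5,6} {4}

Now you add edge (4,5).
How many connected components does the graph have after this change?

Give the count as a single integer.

Answer: 1

Derivation:
Initial component count: 2
Add (4,5): merges two components. Count decreases: 2 -> 1.
New component count: 1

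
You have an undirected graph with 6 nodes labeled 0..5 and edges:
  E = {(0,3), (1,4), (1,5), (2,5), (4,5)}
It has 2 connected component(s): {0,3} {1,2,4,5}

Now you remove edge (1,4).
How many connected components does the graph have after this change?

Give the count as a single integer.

Answer: 2

Derivation:
Initial component count: 2
Remove (1,4): not a bridge. Count unchanged: 2.
  After removal, components: {0,3} {1,2,4,5}
New component count: 2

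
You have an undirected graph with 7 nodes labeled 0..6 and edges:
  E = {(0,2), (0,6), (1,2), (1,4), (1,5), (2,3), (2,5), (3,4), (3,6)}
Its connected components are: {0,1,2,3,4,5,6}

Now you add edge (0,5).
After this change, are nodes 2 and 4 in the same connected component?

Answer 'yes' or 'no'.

Initial components: {0,1,2,3,4,5,6}
Adding edge (0,5): both already in same component {0,1,2,3,4,5,6}. No change.
New components: {0,1,2,3,4,5,6}
Are 2 and 4 in the same component? yes

Answer: yes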